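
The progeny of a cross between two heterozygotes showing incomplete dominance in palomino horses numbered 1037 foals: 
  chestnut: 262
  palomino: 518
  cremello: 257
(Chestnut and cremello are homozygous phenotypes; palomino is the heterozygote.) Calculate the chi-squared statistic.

0.049

With incomplete dominance, a heterozygote × heterozygote cross gives a 1:2:1 phenotypic ratio.
The 1:2:1 ratio has 4 parts, so with N = 1037 the expected counts are:
  chestnut: 1037 × 1/4 = 259.25
  palomino: 1037 × 2/4 = 518.5
  cremello: 1037 × 1/4 = 259.25
χ² = Σ (O − E)² / E
  chestnut: (262 − 259.25)² / 259.25 = 0.0292
  palomino: (518 − 518.5)² / 518.5 = 0.0005
  cremello: (257 − 259.25)² / 259.25 = 0.0195
χ² = 0.0292 + 0.0005 + 0.0195 = 0.0492 ≈ 0.049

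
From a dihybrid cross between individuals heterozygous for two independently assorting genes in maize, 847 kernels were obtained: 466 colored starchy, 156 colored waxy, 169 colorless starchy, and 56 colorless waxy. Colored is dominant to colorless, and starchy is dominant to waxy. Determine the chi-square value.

1.109

A dihybrid F₂ with independent assortment and complete dominance at both loci gives a 9:3:3:1 phenotypic ratio.
Total ratio parts = 16. Expected numbers out of 847:
  colored starchy: 847 × 9/16 = 476.4375
  colored waxy: 847 × 3/16 = 158.8125
  colorless starchy: 847 × 3/16 = 158.8125
  colorless waxy: 847 × 1/16 = 52.9375
χ² = Σ (O − E)² / E
  colored starchy: (466 − 476.4375)² / 476.4375 = 0.2287
  colored waxy: (156 − 158.8125)² / 158.8125 = 0.0498
  colorless starchy: (169 − 158.8125)² / 158.8125 = 0.6535
  colorless waxy: (56 − 52.9375)² / 52.9375 = 0.1772
χ² = 0.2287 + 0.0498 + 0.6535 + 0.1772 = 1.1092 ≈ 1.109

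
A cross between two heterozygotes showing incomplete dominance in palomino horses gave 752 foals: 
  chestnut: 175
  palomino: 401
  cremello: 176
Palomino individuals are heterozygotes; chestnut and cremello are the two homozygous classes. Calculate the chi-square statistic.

With incomplete dominance, a heterozygote × heterozygote cross gives a 1:2:1 phenotypic ratio.
Under the 1:2:1 hypothesis (Σ ratio = 4, N = 752):
  chestnut: 752 × 1/4 = 188
  palomino: 752 × 2/4 = 376
  cremello: 752 × 1/4 = 188
χ² = Σ (O − E)² / E
  chestnut: (175 − 188)² / 188 = 0.8989
  palomino: (401 − 376)² / 376 = 1.6622
  cremello: (176 − 188)² / 188 = 0.7660
χ² = 0.8989 + 1.6622 + 0.7660 = 3.3271 ≈ 3.327

3.327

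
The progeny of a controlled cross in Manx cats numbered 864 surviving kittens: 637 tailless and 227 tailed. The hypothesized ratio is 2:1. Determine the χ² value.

19.380

Total ratio parts = 3. Expected numbers out of 864:
  tailless: 864 × 2/3 = 576
  tailed: 864 × 1/3 = 288
χ² = Σ (O − E)² / E
  tailless: (637 − 576)² / 576 = 6.4601
  tailed: (227 − 288)² / 288 = 12.9201
χ² = 6.4601 + 12.9201 = 19.3802 ≈ 19.380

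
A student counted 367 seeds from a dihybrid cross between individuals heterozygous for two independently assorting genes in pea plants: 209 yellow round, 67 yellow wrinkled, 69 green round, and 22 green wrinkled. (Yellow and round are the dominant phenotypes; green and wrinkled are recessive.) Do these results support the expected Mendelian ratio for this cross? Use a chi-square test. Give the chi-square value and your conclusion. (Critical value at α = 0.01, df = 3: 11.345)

0.118; consistent

A dihybrid F₂ with independent assortment and complete dominance at both loci gives a 9:3:3:1 phenotypic ratio.
Under the 9:3:3:1 hypothesis (Σ ratio = 16, N = 367):
  yellow round: 367 × 9/16 = 206.4375
  yellow wrinkled: 367 × 3/16 = 68.8125
  green round: 367 × 3/16 = 68.8125
  green wrinkled: 367 × 1/16 = 22.9375
χ² = Σ (O − E)² / E
  yellow round: (209 − 206.4375)² / 206.4375 = 0.0318
  yellow wrinkled: (67 − 68.8125)² / 68.8125 = 0.0477
  green round: (69 − 68.8125)² / 68.8125 = 0.0005
  green wrinkled: (22 − 22.9375)² / 22.9375 = 0.0383
χ² = 0.0318 + 0.0477 + 0.0005 + 0.0383 = 0.1183 ≈ 0.118
Degrees of freedom = 4 − 1 = 3; critical value at α = 0.01 is 11.345.
Since 0.118 < 11.345, we fail to reject the null hypothesis — the data are consistent with the 9:3:3:1 ratio.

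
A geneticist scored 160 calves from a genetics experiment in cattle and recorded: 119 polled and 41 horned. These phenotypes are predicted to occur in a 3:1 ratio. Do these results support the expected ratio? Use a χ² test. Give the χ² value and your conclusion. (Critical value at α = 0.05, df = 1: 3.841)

0.033; consistent

Under the 3:1 hypothesis (Σ ratio = 4, N = 160):
  polled: 160 × 3/4 = 120
  horned: 160 × 1/4 = 40
χ² = Σ (O − E)² / E
  polled: (119 − 120)² / 120 = 0.0083
  horned: (41 − 40)² / 40 = 0.0250
χ² = 0.0083 + 0.0250 = 0.0333 ≈ 0.033
Degrees of freedom = 2 − 1 = 1; critical value at α = 0.05 is 3.841.
Since 0.033 < 3.841, we fail to reject the null hypothesis — the data are consistent with the 3:1 ratio.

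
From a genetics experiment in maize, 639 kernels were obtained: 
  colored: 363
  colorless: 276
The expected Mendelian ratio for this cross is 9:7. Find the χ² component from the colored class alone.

The 9:7 ratio has 16 parts, so with N = 639 the expected counts are:
  colored: 639 × 9/16 = 359.4375
  colorless: 639 × 7/16 = 279.5625
Contribution of colored: (363 − 359.4375)² / 359.4375 = 0.0353

0.035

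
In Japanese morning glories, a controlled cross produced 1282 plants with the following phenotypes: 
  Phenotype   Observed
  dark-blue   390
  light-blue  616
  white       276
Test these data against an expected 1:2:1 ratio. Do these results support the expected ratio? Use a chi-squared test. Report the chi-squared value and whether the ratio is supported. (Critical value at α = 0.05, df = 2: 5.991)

Under the 1:2:1 hypothesis (Σ ratio = 4, N = 1282):
  dark-blue: 1282 × 1/4 = 320.5
  light-blue: 1282 × 2/4 = 641
  white: 1282 × 1/4 = 320.5
χ² = Σ (O − E)² / E
  dark-blue: (390 − 320.5)² / 320.5 = 15.0710
  light-blue: (616 − 641)² / 641 = 0.9750
  white: (276 − 320.5)² / 320.5 = 6.1786
χ² = 15.0710 + 0.9750 + 6.1786 = 22.2246 ≈ 22.225
Degrees of freedom = 3 − 1 = 2; critical value at α = 0.05 is 5.991.
Since 22.225 > 5.991, we reject the null hypothesis — the data do not fit the 1:2:1 ratio.

22.225; not consistent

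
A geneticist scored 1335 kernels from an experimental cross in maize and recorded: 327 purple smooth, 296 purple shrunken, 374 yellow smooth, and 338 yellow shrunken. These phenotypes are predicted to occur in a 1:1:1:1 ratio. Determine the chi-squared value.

Total ratio parts = 4. Expected numbers out of 1335:
  purple smooth: 1335 × 1/4 = 333.75
  purple shrunken: 1335 × 1/4 = 333.75
  yellow smooth: 1335 × 1/4 = 333.75
  yellow shrunken: 1335 × 1/4 = 333.75
χ² = Σ (O − E)² / E
  purple smooth: (327 − 333.75)² / 333.75 = 0.1365
  purple shrunken: (296 − 333.75)² / 333.75 = 4.2699
  yellow smooth: (374 − 333.75)² / 333.75 = 4.8541
  yellow shrunken: (338 − 333.75)² / 333.75 = 0.0541
χ² = 0.1365 + 4.2699 + 4.8541 + 0.0541 = 9.3146 ≈ 9.315

9.315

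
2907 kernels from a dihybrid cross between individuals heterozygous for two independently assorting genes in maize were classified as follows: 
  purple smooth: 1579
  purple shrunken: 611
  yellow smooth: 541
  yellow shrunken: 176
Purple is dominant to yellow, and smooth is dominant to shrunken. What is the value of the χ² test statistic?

A dihybrid F₂ with independent assortment and complete dominance at both loci gives a 9:3:3:1 phenotypic ratio.
Total ratio parts = 16. Expected numbers out of 2907:
  purple smooth: 2907 × 9/16 = 1635.1875
  purple shrunken: 2907 × 3/16 = 545.0625
  yellow smooth: 2907 × 3/16 = 545.0625
  yellow shrunken: 2907 × 1/16 = 181.6875
χ² = Σ (O − E)² / E
  purple smooth: (1579 − 1635.1875)² / 1635.1875 = 1.9307
  purple shrunken: (611 − 545.0625)² / 545.0625 = 7.9766
  yellow smooth: (541 − 545.0625)² / 545.0625 = 0.0303
  yellow shrunken: (176 − 181.6875)² / 181.6875 = 0.1780
χ² = 1.9307 + 7.9766 + 0.0303 + 0.1780 = 10.1156 ≈ 10.116

10.116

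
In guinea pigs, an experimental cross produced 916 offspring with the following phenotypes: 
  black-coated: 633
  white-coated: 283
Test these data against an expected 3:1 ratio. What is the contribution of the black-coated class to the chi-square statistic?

4.245

Under the 3:1 hypothesis (Σ ratio = 4, N = 916):
  black-coated: 916 × 3/4 = 687
  white-coated: 916 × 1/4 = 229
Contribution of black-coated: (633 − 687)² / 687 = 4.2445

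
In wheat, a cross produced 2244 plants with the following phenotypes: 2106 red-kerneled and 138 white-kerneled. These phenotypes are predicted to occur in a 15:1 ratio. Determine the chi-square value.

0.039

The 15:1 ratio has 16 parts, so with N = 2244 the expected counts are:
  red-kerneled: 2244 × 15/16 = 2103.75
  white-kerneled: 2244 × 1/16 = 140.25
χ² = Σ (O − E)² / E
  red-kerneled: (2106 − 2103.75)² / 2103.75 = 0.0024
  white-kerneled: (138 − 140.25)² / 140.25 = 0.0361
χ² = 0.0024 + 0.0361 = 0.0385 ≈ 0.039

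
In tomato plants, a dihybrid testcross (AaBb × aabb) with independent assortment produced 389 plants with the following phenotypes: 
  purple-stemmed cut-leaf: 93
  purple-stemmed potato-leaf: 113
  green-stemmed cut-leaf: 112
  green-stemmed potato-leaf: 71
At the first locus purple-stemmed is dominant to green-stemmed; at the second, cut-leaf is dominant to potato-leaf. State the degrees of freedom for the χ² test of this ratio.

A dihybrid testcross with independent assortment gives a 1:1:1:1 ratio.
A goodness-of-fit test with 4 phenotype classes has df = 4 − 1 = 3.

3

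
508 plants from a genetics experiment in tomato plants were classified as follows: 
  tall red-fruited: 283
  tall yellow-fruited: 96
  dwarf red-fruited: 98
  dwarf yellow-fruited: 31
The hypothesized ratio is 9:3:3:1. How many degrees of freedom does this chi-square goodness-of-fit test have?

3

A goodness-of-fit test with 4 phenotype classes has df = 4 − 1 = 3.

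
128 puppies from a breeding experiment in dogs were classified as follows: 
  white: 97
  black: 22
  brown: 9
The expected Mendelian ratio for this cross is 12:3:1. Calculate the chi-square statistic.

0.302

Expected counts for N = 128 under a 12:3:1 ratio (total parts = 16):
  white: 128 × 12/16 = 96
  black: 128 × 3/16 = 24
  brown: 128 × 1/16 = 8
χ² = Σ (O − E)² / E
  white: (97 − 96)² / 96 = 0.0104
  black: (22 − 24)² / 24 = 0.1667
  brown: (9 − 8)² / 8 = 0.1250
χ² = 0.0104 + 0.1667 + 0.1250 = 0.3021 ≈ 0.302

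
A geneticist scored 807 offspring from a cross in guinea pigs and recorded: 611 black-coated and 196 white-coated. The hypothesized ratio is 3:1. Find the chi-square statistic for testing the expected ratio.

0.219

Expected counts for N = 807 under a 3:1 ratio (total parts = 4):
  black-coated: 807 × 3/4 = 605.25
  white-coated: 807 × 1/4 = 201.75
χ² = Σ (O − E)² / E
  black-coated: (611 − 605.25)² / 605.25 = 0.0546
  white-coated: (196 − 201.75)² / 201.75 = 0.1639
χ² = 0.0546 + 0.1639 = 0.2185 ≈ 0.219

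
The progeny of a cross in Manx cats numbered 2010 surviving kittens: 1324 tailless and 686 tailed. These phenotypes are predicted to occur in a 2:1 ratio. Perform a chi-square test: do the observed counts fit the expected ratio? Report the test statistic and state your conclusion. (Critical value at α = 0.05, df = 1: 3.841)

The 2:1 ratio has 3 parts, so with N = 2010 the expected counts are:
  tailless: 2010 × 2/3 = 1340
  tailed: 2010 × 1/3 = 670
χ² = Σ (O − E)² / E
  tailless: (1324 − 1340)² / 1340 = 0.1910
  tailed: (686 − 670)² / 670 = 0.3821
χ² = 0.1910 + 0.3821 = 0.5731 ≈ 0.573
Degrees of freedom = 2 − 1 = 1; critical value at α = 0.05 is 3.841.
Since 0.573 < 3.841, we fail to reject the null hypothesis — the data are consistent with the 2:1 ratio.

0.573; consistent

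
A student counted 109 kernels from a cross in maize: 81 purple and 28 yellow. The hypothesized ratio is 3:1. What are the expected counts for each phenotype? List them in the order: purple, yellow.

Under the 3:1 hypothesis (Σ ratio = 4, N = 109):
  purple: 109 × 3/4 = 81.75
  yellow: 109 × 1/4 = 27.25

81.75, 27.25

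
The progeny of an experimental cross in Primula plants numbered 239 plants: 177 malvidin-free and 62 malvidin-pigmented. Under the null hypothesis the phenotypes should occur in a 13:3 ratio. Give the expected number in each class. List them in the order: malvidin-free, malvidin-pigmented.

194.1875, 44.8125

Expected counts for N = 239 under a 13:3 ratio (total parts = 16):
  malvidin-free: 239 × 13/16 = 194.1875
  malvidin-pigmented: 239 × 3/16 = 44.8125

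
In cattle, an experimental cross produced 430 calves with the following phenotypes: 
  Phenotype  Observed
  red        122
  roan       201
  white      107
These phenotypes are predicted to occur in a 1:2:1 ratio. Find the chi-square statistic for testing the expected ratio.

Total ratio parts = 4. Expected numbers out of 430:
  red: 430 × 1/4 = 107.5
  roan: 430 × 2/4 = 215
  white: 430 × 1/4 = 107.5
χ² = Σ (O − E)² / E
  red: (122 − 107.5)² / 107.5 = 1.9558
  roan: (201 − 215)² / 215 = 0.9116
  white: (107 − 107.5)² / 107.5 = 0.0023
χ² = 1.9558 + 0.9116 + 0.0023 = 2.8697 ≈ 2.870

2.870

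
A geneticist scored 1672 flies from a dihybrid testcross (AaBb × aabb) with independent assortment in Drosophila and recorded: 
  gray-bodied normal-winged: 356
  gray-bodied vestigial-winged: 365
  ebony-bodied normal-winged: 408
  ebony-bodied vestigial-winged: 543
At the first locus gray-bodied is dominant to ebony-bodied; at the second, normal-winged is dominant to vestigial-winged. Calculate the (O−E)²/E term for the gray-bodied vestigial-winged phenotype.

A dihybrid testcross with independent assortment gives a 1:1:1:1 ratio.
Total ratio parts = 4. Expected numbers out of 1672:
  gray-bodied normal-winged: 1672 × 1/4 = 418
  gray-bodied vestigial-winged: 1672 × 1/4 = 418
  ebony-bodied normal-winged: 1672 × 1/4 = 418
  ebony-bodied vestigial-winged: 1672 × 1/4 = 418
Contribution of gray-bodied vestigial-winged: (365 − 418)² / 418 = 6.7201

6.720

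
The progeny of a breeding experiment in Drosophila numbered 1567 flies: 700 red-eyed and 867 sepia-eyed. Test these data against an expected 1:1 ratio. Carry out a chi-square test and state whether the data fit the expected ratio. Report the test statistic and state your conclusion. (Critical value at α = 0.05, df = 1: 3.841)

The 1:1 ratio has 2 parts, so with N = 1567 the expected counts are:
  red-eyed: 1567 × 1/2 = 783.5
  sepia-eyed: 1567 × 1/2 = 783.5
χ² = Σ (O − E)² / E
  red-eyed: (700 − 783.5)² / 783.5 = 8.8989
  sepia-eyed: (867 − 783.5)² / 783.5 = 8.8989
χ² = 8.8989 + 8.8989 = 17.7978 ≈ 17.798
Degrees of freedom = 2 − 1 = 1; critical value at α = 0.05 is 3.841.
Since 17.798 > 3.841, we reject the null hypothesis — the data do not fit the 1:1 ratio.

17.798; not consistent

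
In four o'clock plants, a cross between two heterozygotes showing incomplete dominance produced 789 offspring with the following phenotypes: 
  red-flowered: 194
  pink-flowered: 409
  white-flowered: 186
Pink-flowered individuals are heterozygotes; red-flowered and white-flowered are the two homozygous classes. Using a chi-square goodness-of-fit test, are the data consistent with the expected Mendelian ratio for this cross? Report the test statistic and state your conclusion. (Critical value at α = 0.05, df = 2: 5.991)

With incomplete dominance, a heterozygote × heterozygote cross gives a 1:2:1 phenotypic ratio.
The 1:2:1 ratio has 4 parts, so with N = 789 the expected counts are:
  red-flowered: 789 × 1/4 = 197.25
  pink-flowered: 789 × 2/4 = 394.5
  white-flowered: 789 × 1/4 = 197.25
χ² = Σ (O − E)² / E
  red-flowered: (194 − 197.25)² / 197.25 = 0.0535
  pink-flowered: (409 − 394.5)² / 394.5 = 0.5330
  white-flowered: (186 − 197.25)² / 197.25 = 0.6416
χ² = 0.0535 + 0.5330 + 0.6416 = 1.2281 ≈ 1.228
Degrees of freedom = 3 − 1 = 2; critical value at α = 0.05 is 5.991.
Since 1.228 < 5.991, we fail to reject the null hypothesis — the data are consistent with the 1:2:1 ratio.

1.228; consistent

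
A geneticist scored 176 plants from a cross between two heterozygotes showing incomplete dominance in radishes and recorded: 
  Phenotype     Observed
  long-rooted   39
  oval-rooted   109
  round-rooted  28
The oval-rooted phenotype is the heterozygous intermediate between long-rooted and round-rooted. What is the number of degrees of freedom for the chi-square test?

2

With incomplete dominance, a heterozygote × heterozygote cross gives a 1:2:1 phenotypic ratio.
A goodness-of-fit test with 3 phenotype classes has df = 3 − 1 = 2.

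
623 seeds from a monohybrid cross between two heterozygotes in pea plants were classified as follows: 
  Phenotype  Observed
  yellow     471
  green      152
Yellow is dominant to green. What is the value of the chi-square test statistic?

0.120

For a monohybrid cross between heterozygotes with complete dominance, the expected phenotypic ratio is 3:1.
Under the 3:1 hypothesis (Σ ratio = 4, N = 623):
  yellow: 623 × 3/4 = 467.25
  green: 623 × 1/4 = 155.75
χ² = Σ (O − E)² / E
  yellow: (471 − 467.25)² / 467.25 = 0.0301
  green: (152 − 155.75)² / 155.75 = 0.0903
χ² = 0.0301 + 0.0903 = 0.1204 ≈ 0.120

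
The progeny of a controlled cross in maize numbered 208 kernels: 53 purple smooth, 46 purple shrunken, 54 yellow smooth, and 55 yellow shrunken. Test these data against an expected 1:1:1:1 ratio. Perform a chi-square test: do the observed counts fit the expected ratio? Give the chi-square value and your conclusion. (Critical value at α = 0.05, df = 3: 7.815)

0.962; consistent

Total ratio parts = 4. Expected numbers out of 208:
  purple smooth: 208 × 1/4 = 52
  purple shrunken: 208 × 1/4 = 52
  yellow smooth: 208 × 1/4 = 52
  yellow shrunken: 208 × 1/4 = 52
χ² = Σ (O − E)² / E
  purple smooth: (53 − 52)² / 52 = 0.0192
  purple shrunken: (46 − 52)² / 52 = 0.6923
  yellow smooth: (54 − 52)² / 52 = 0.0769
  yellow shrunken: (55 − 52)² / 52 = 0.1731
χ² = 0.0192 + 0.6923 + 0.0769 + 0.1731 = 0.9615 ≈ 0.962
Degrees of freedom = 4 − 1 = 3; critical value at α = 0.05 is 7.815.
Since 0.962 < 7.815, we fail to reject the null hypothesis — the data are consistent with the 1:1:1:1 ratio.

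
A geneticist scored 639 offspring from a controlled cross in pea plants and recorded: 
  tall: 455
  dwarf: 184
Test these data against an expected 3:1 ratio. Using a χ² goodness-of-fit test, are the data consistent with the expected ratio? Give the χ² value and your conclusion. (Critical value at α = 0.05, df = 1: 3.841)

Under the 3:1 hypothesis (Σ ratio = 4, N = 639):
  tall: 639 × 3/4 = 479.25
  dwarf: 639 × 1/4 = 159.75
χ² = Σ (O − E)² / E
  tall: (455 − 479.25)² / 479.25 = 1.2270
  dwarf: (184 − 159.75)² / 159.75 = 3.6811
χ² = 1.2270 + 3.6811 = 4.9081 ≈ 4.908
Degrees of freedom = 2 − 1 = 1; critical value at α = 0.05 is 3.841.
Since 4.908 > 3.841, we reject the null hypothesis — the data do not fit the 3:1 ratio.

4.908; not consistent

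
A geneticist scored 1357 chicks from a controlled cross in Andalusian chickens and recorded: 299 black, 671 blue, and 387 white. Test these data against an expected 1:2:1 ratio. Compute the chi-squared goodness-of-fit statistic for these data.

11.579

Under the 1:2:1 hypothesis (Σ ratio = 4, N = 1357):
  black: 1357 × 1/4 = 339.25
  blue: 1357 × 2/4 = 678.5
  white: 1357 × 1/4 = 339.25
χ² = Σ (O − E)² / E
  black: (299 − 339.25)² / 339.25 = 4.7754
  blue: (671 − 678.5)² / 678.5 = 0.0829
  white: (387 − 339.25)² / 339.25 = 6.7209
χ² = 4.7754 + 0.0829 + 6.7209 = 11.5792 ≈ 11.579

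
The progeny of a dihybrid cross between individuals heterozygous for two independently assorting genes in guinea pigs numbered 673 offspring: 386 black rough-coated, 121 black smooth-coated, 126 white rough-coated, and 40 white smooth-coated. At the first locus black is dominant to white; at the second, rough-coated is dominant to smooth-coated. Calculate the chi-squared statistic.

A dihybrid F₂ with independent assortment and complete dominance at both loci gives a 9:3:3:1 phenotypic ratio.
Under the 9:3:3:1 hypothesis (Σ ratio = 16, N = 673):
  black rough-coated: 673 × 9/16 = 378.5625
  black smooth-coated: 673 × 3/16 = 126.1875
  white rough-coated: 673 × 3/16 = 126.1875
  white smooth-coated: 673 × 1/16 = 42.0625
χ² = Σ (O − E)² / E
  black rough-coated: (386 − 378.5625)² / 378.5625 = 0.1461
  black smooth-coated: (121 − 126.1875)² / 126.1875 = 0.2133
  white rough-coated: (126 − 126.1875)² / 126.1875 = 0.0003
  white smooth-coated: (40 − 42.0625)² / 42.0625 = 0.1011
χ² = 0.1461 + 0.2133 + 0.0003 + 0.1011 = 0.4608 ≈ 0.461

0.461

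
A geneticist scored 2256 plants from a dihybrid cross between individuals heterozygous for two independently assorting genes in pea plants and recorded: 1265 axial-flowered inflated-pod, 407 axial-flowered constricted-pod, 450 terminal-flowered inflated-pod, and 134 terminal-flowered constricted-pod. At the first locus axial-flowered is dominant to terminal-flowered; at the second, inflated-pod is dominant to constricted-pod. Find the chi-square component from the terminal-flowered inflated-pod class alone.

A dihybrid F₂ with independent assortment and complete dominance at both loci gives a 9:3:3:1 phenotypic ratio.
The 9:3:3:1 ratio has 16 parts, so with N = 2256 the expected counts are:
  axial-flowered inflated-pod: 2256 × 9/16 = 1269
  axial-flowered constricted-pod: 2256 × 3/16 = 423
  terminal-flowered inflated-pod: 2256 × 3/16 = 423
  terminal-flowered constricted-pod: 2256 × 1/16 = 141
Contribution of terminal-flowered inflated-pod: (450 − 423)² / 423 = 1.7234

1.723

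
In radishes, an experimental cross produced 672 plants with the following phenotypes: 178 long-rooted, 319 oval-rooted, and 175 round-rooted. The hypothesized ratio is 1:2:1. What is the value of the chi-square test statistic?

Total ratio parts = 4. Expected numbers out of 672:
  long-rooted: 672 × 1/4 = 168
  oval-rooted: 672 × 2/4 = 336
  round-rooted: 672 × 1/4 = 168
χ² = Σ (O − E)² / E
  long-rooted: (178 − 168)² / 168 = 0.5952
  oval-rooted: (319 − 336)² / 336 = 0.8601
  round-rooted: (175 − 168)² / 168 = 0.2917
χ² = 0.5952 + 0.8601 + 0.2917 = 1.747

1.747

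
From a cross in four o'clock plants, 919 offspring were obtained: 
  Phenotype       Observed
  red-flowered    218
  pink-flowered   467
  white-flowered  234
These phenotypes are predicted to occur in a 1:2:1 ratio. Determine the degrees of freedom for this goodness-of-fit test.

2

A goodness-of-fit test with 3 phenotype classes has df = 3 − 1 = 2.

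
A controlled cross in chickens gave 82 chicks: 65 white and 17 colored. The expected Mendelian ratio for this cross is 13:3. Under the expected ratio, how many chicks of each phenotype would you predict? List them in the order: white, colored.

The 13:3 ratio has 16 parts, so with N = 82 the expected counts are:
  white: 82 × 13/16 = 66.625
  colored: 82 × 3/16 = 15.375

66.625, 15.375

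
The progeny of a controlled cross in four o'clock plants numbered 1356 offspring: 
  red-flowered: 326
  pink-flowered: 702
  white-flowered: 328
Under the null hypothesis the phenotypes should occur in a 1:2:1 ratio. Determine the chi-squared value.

1.705

Expected counts for N = 1356 under a 1:2:1 ratio (total parts = 4):
  red-flowered: 1356 × 1/4 = 339
  pink-flowered: 1356 × 2/4 = 678
  white-flowered: 1356 × 1/4 = 339
χ² = Σ (O − E)² / E
  red-flowered: (326 − 339)² / 339 = 0.4985
  pink-flowered: (702 − 678)² / 678 = 0.8496
  white-flowered: (328 − 339)² / 339 = 0.3569
χ² = 0.4985 + 0.8496 + 0.3569 = 1.705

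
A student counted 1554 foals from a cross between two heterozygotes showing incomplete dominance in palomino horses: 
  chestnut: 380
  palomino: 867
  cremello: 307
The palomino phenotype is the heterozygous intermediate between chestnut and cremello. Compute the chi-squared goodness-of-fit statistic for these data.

With incomplete dominance, a heterozygote × heterozygote cross gives a 1:2:1 phenotypic ratio.
Under the 1:2:1 hypothesis (Σ ratio = 4, N = 1554):
  chestnut: 1554 × 1/4 = 388.5
  palomino: 1554 × 2/4 = 777
  cremello: 1554 × 1/4 = 388.5
χ² = Σ (O − E)² / E
  chestnut: (380 − 388.5)² / 388.5 = 0.1860
  palomino: (867 − 777)² / 777 = 10.4247
  cremello: (307 − 388.5)² / 388.5 = 17.0972
χ² = 0.1860 + 10.4247 + 17.0972 = 27.7079 ≈ 27.708

27.708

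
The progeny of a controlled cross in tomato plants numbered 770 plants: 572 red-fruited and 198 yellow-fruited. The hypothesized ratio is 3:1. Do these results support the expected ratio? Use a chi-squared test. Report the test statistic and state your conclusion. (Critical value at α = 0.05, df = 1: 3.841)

The 3:1 ratio has 4 parts, so with N = 770 the expected counts are:
  red-fruited: 770 × 3/4 = 577.5
  yellow-fruited: 770 × 1/4 = 192.5
χ² = Σ (O − E)² / E
  red-fruited: (572 − 577.5)² / 577.5 = 0.0524
  yellow-fruited: (198 − 192.5)² / 192.5 = 0.1571
χ² = 0.0524 + 0.1571 = 0.2095 ≈ 0.210
Degrees of freedom = 2 − 1 = 1; critical value at α = 0.05 is 3.841.
Since 0.210 < 3.841, we fail to reject the null hypothesis — the data are consistent with the 3:1 ratio.

0.210; consistent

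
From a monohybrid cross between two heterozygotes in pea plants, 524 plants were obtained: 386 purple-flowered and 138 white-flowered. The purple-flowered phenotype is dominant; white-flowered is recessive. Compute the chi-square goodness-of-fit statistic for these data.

0.499

For a monohybrid cross between heterozygotes with complete dominance, the expected phenotypic ratio is 3:1.
The 3:1 ratio has 4 parts, so with N = 524 the expected counts are:
  purple-flowered: 524 × 3/4 = 393
  white-flowered: 524 × 1/4 = 131
χ² = Σ (O − E)² / E
  purple-flowered: (386 − 393)² / 393 = 0.1247
  white-flowered: (138 − 131)² / 131 = 0.3740
χ² = 0.1247 + 0.3740 = 0.4987 ≈ 0.499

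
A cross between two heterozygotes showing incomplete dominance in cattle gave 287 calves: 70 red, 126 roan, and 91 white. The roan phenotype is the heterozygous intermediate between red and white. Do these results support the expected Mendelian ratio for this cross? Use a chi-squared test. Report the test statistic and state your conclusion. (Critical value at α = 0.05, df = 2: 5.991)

With incomplete dominance, a heterozygote × heterozygote cross gives a 1:2:1 phenotypic ratio.
The 1:2:1 ratio has 4 parts, so with N = 287 the expected counts are:
  red: 287 × 1/4 = 71.75
  roan: 287 × 2/4 = 143.5
  white: 287 × 1/4 = 71.75
χ² = Σ (O − E)² / E
  red: (70 − 71.75)² / 71.75 = 0.0427
  roan: (126 − 143.5)² / 143.5 = 2.1341
  white: (91 − 71.75)² / 71.75 = 5.1646
χ² = 0.0427 + 2.1341 + 5.1646 = 7.3414 ≈ 7.341
Degrees of freedom = 3 − 1 = 2; critical value at α = 0.05 is 5.991.
Since 7.341 > 5.991, we reject the null hypothesis — the data do not fit the 1:2:1 ratio.

7.341; not consistent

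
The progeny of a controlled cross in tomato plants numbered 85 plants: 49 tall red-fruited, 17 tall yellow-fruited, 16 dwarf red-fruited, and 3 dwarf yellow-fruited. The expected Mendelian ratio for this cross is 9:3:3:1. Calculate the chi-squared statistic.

1.107

Total ratio parts = 16. Expected numbers out of 85:
  tall red-fruited: 85 × 9/16 = 47.8125
  tall yellow-fruited: 85 × 3/16 = 15.9375
  dwarf red-fruited: 85 × 3/16 = 15.9375
  dwarf yellow-fruited: 85 × 1/16 = 5.3125
χ² = Σ (O − E)² / E
  tall red-fruited: (49 − 47.8125)² / 47.8125 = 0.0295
  tall yellow-fruited: (17 − 15.9375)² / 15.9375 = 0.0708
  dwarf red-fruited: (16 − 15.9375)² / 15.9375 = 0.0002
  dwarf yellow-fruited: (3 − 5.3125)² / 5.3125 = 1.0066
χ² = 0.0295 + 0.0708 + 0.0002 + 1.0066 = 1.1071 ≈ 1.107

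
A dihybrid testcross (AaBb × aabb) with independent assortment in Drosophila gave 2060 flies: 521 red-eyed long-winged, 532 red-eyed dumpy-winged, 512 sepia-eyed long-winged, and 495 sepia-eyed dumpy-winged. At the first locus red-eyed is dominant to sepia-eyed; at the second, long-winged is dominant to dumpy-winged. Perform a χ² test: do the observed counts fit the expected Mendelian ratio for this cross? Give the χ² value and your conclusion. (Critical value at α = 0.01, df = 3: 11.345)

A dihybrid testcross with independent assortment gives a 1:1:1:1 ratio.
Total ratio parts = 4. Expected numbers out of 2060:
  red-eyed long-winged: 2060 × 1/4 = 515
  red-eyed dumpy-winged: 2060 × 1/4 = 515
  sepia-eyed long-winged: 2060 × 1/4 = 515
  sepia-eyed dumpy-winged: 2060 × 1/4 = 515
χ² = Σ (O − E)² / E
  red-eyed long-winged: (521 − 515)² / 515 = 0.0699
  red-eyed dumpy-winged: (532 − 515)² / 515 = 0.5612
  sepia-eyed long-winged: (512 − 515)² / 515 = 0.0175
  sepia-eyed dumpy-winged: (495 − 515)² / 515 = 0.7767
χ² = 0.0699 + 0.5612 + 0.0175 + 0.7767 = 1.4253 ≈ 1.425
Degrees of freedom = 4 − 1 = 3; critical value at α = 0.01 is 11.345.
Since 1.425 < 11.345, we fail to reject the null hypothesis — the data are consistent with the 1:1:1:1 ratio.

1.425; consistent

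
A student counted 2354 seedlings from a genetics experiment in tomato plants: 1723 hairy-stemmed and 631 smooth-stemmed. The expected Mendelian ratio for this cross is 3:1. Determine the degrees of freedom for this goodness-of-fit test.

A goodness-of-fit test with 2 phenotype classes has df = 2 − 1 = 1.

1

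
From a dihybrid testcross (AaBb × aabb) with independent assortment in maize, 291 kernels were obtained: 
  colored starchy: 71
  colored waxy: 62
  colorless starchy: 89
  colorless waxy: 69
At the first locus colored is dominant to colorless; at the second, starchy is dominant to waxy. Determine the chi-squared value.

A dihybrid testcross with independent assortment gives a 1:1:1:1 ratio.
Expected counts for N = 291 under a 1:1:1:1 ratio (total parts = 4):
  colored starchy: 291 × 1/4 = 72.75
  colored waxy: 291 × 1/4 = 72.75
  colorless starchy: 291 × 1/4 = 72.75
  colorless waxy: 291 × 1/4 = 72.75
χ² = Σ (O − E)² / E
  colored starchy: (71 − 72.75)² / 72.75 = 0.0421
  colored waxy: (62 − 72.75)² / 72.75 = 1.5885
  colorless starchy: (89 − 72.75)² / 72.75 = 3.6297
  colorless waxy: (69 − 72.75)² / 72.75 = 0.1933
χ² = 0.0421 + 1.5885 + 3.6297 + 0.1933 = 5.4536 ≈ 5.454

5.454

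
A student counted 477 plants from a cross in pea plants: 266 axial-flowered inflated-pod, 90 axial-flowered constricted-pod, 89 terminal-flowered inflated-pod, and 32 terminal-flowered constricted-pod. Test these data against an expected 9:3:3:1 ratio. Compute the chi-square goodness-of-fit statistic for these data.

Under the 9:3:3:1 hypothesis (Σ ratio = 16, N = 477):
  axial-flowered inflated-pod: 477 × 9/16 = 268.3125
  axial-flowered constricted-pod: 477 × 3/16 = 89.4375
  terminal-flowered inflated-pod: 477 × 3/16 = 89.4375
  terminal-flowered constricted-pod: 477 × 1/16 = 29.8125
χ² = Σ (O − E)² / E
  axial-flowered inflated-pod: (266 − 268.3125)² / 268.3125 = 0.0199
  axial-flowered constricted-pod: (90 − 89.4375)² / 89.4375 = 0.0035
  terminal-flowered inflated-pod: (89 − 89.4375)² / 89.4375 = 0.0021
  terminal-flowered constricted-pod: (32 − 29.8125)² / 29.8125 = 0.1605
χ² = 0.0199 + 0.0035 + 0.0021 + 0.1605 = 0.186

0.186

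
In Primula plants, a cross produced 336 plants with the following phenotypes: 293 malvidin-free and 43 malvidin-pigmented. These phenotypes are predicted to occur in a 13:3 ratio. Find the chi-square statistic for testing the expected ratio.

Under the 13:3 hypothesis (Σ ratio = 16, N = 336):
  malvidin-free: 336 × 13/16 = 273
  malvidin-pigmented: 336 × 3/16 = 63
χ² = Σ (O − E)² / E
  malvidin-free: (293 − 273)² / 273 = 1.4652
  malvidin-pigmented: (43 − 63)² / 63 = 6.3492
χ² = 1.4652 + 6.3492 = 7.8144 ≈ 7.814

7.814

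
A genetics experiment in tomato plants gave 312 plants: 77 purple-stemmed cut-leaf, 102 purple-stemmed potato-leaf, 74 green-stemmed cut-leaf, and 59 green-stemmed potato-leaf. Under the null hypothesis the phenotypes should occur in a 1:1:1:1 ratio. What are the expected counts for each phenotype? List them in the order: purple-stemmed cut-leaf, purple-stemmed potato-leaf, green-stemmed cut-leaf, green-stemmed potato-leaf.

The 1:1:1:1 ratio has 4 parts, so with N = 312 the expected counts are:
  purple-stemmed cut-leaf: 312 × 1/4 = 78
  purple-stemmed potato-leaf: 312 × 1/4 = 78
  green-stemmed cut-leaf: 312 × 1/4 = 78
  green-stemmed potato-leaf: 312 × 1/4 = 78

78, 78, 78, 78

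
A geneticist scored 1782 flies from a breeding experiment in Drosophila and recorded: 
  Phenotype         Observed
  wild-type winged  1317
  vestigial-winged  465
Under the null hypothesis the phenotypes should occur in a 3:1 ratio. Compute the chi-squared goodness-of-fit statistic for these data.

1.138

Expected counts for N = 1782 under a 3:1 ratio (total parts = 4):
  wild-type winged: 1782 × 3/4 = 1336.5
  vestigial-winged: 1782 × 1/4 = 445.5
χ² = Σ (O − E)² / E
  wild-type winged: (1317 − 1336.5)² / 1336.5 = 0.2845
  vestigial-winged: (465 − 445.5)² / 445.5 = 0.8535
χ² = 0.2845 + 0.8535 = 1.138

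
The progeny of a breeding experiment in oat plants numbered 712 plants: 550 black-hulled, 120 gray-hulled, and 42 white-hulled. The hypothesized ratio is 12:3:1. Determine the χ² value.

Under the 12:3:1 hypothesis (Σ ratio = 16, N = 712):
  black-hulled: 712 × 12/16 = 534
  gray-hulled: 712 × 3/16 = 133.5
  white-hulled: 712 × 1/16 = 44.5
χ² = Σ (O − E)² / E
  black-hulled: (550 − 534)² / 534 = 0.4794
  gray-hulled: (120 − 133.5)² / 133.5 = 1.3652
  white-hulled: (42 − 44.5)² / 44.5 = 0.1404
χ² = 0.4794 + 1.3652 + 0.1404 = 1.985

1.985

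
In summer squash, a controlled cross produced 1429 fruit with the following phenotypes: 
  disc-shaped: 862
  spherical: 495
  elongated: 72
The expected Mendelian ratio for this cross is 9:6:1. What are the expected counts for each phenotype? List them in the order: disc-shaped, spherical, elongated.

Under the 9:6:1 hypothesis (Σ ratio = 16, N = 1429):
  disc-shaped: 1429 × 9/16 = 803.8125
  spherical: 1429 × 6/16 = 535.875
  elongated: 1429 × 1/16 = 89.3125

803.8125, 535.875, 89.3125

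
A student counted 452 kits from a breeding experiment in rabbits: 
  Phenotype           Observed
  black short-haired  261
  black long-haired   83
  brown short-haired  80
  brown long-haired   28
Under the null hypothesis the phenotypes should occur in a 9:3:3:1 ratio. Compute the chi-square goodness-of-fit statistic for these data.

Expected counts for N = 452 under a 9:3:3:1 ratio (total parts = 16):
  black short-haired: 452 × 9/16 = 254.25
  black long-haired: 452 × 3/16 = 84.75
  brown short-haired: 452 × 3/16 = 84.75
  brown long-haired: 452 × 1/16 = 28.25
χ² = Σ (O − E)² / E
  black short-haired: (261 − 254.25)² / 254.25 = 0.1792
  black long-haired: (83 − 84.75)² / 84.75 = 0.0361
  brown short-haired: (80 − 84.75)² / 84.75 = 0.2662
  brown long-haired: (28 − 28.25)² / 28.25 = 0.0022
χ² = 0.1792 + 0.0361 + 0.2662 + 0.0022 = 0.4837 ≈ 0.484

0.484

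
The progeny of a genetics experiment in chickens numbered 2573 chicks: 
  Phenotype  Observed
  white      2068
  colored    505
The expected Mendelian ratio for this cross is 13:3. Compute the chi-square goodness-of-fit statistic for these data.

1.299

Total ratio parts = 16. Expected numbers out of 2573:
  white: 2573 × 13/16 = 2090.5625
  colored: 2573 × 3/16 = 482.4375
χ² = Σ (O − E)² / E
  white: (2068 − 2090.5625)² / 2090.5625 = 0.2435
  colored: (505 − 482.4375)² / 482.4375 = 1.0552
χ² = 0.2435 + 1.0552 = 1.2987 ≈ 1.299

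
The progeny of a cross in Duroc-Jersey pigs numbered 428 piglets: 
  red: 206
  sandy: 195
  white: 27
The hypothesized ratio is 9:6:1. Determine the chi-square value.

12.434

Expected counts for N = 428 under a 9:6:1 ratio (total parts = 16):
  red: 428 × 9/16 = 240.75
  sandy: 428 × 6/16 = 160.5
  white: 428 × 1/16 = 26.75
χ² = Σ (O − E)² / E
  red: (206 − 240.75)² / 240.75 = 5.0158
  sandy: (195 − 160.5)² / 160.5 = 7.4159
  white: (27 − 26.75)² / 26.75 = 0.0023
χ² = 5.0158 + 7.4159 + 0.0023 = 12.434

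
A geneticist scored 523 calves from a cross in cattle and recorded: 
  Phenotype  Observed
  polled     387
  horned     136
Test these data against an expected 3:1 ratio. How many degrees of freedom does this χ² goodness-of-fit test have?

A goodness-of-fit test with 2 phenotype classes has df = 2 − 1 = 1.

1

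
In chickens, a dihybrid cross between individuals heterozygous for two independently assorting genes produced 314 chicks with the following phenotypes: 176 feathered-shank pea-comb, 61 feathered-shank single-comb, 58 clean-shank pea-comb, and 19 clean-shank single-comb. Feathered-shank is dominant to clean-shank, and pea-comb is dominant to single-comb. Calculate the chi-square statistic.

A dihybrid F₂ with independent assortment and complete dominance at both loci gives a 9:3:3:1 phenotypic ratio.
Under the 9:3:3:1 hypothesis (Σ ratio = 16, N = 314):
  feathered-shank pea-comb: 314 × 9/16 = 176.625
  feathered-shank single-comb: 314 × 3/16 = 58.875
  clean-shank pea-comb: 314 × 3/16 = 58.875
  clean-shank single-comb: 314 × 1/16 = 19.625
χ² = Σ (O − E)² / E
  feathered-shank pea-comb: (176 − 176.625)² / 176.625 = 0.0022
  feathered-shank single-comb: (61 − 58.875)² / 58.875 = 0.0767
  clean-shank pea-comb: (58 − 58.875)² / 58.875 = 0.0130
  clean-shank single-comb: (19 − 19.625)² / 19.625 = 0.0199
χ² = 0.0022 + 0.0767 + 0.0130 + 0.0199 = 0.1118 ≈ 0.112

0.112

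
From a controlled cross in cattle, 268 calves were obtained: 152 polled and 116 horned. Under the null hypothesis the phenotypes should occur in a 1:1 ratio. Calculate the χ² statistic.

4.836

The 1:1 ratio has 2 parts, so with N = 268 the expected counts are:
  polled: 268 × 1/2 = 134
  horned: 268 × 1/2 = 134
χ² = Σ (O − E)² / E
  polled: (152 − 134)² / 134 = 2.4179
  horned: (116 − 134)² / 134 = 2.4179
χ² = 2.4179 + 2.4179 = 4.8358 ≈ 4.836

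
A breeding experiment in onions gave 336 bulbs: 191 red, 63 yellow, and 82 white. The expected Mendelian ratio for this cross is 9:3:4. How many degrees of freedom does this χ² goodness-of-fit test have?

2

A goodness-of-fit test with 3 phenotype classes has df = 3 − 1 = 2.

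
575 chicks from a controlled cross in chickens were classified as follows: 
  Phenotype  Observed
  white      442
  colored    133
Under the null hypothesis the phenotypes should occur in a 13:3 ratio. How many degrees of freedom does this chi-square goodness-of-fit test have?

1

A goodness-of-fit test with 2 phenotype classes has df = 2 − 1 = 1.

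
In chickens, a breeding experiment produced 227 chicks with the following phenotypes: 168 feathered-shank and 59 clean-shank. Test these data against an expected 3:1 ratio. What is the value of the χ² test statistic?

Under the 3:1 hypothesis (Σ ratio = 4, N = 227):
  feathered-shank: 227 × 3/4 = 170.25
  clean-shank: 227 × 1/4 = 56.75
χ² = Σ (O − E)² / E
  feathered-shank: (168 − 170.25)² / 170.25 = 0.0297
  clean-shank: (59 − 56.75)² / 56.75 = 0.0892
χ² = 0.0297 + 0.0892 = 0.1189 ≈ 0.119

0.119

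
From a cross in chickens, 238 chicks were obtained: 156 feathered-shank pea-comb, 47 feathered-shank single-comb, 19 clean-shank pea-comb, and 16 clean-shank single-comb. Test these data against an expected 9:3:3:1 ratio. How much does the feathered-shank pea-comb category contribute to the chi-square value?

3.657

The 9:3:3:1 ratio has 16 parts, so with N = 238 the expected counts are:
  feathered-shank pea-comb: 238 × 9/16 = 133.875
  feathered-shank single-comb: 238 × 3/16 = 44.625
  clean-shank pea-comb: 238 × 3/16 = 44.625
  clean-shank single-comb: 238 × 1/16 = 14.875
Contribution of feathered-shank pea-comb: (156 − 133.875)² / 133.875 = 3.6565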